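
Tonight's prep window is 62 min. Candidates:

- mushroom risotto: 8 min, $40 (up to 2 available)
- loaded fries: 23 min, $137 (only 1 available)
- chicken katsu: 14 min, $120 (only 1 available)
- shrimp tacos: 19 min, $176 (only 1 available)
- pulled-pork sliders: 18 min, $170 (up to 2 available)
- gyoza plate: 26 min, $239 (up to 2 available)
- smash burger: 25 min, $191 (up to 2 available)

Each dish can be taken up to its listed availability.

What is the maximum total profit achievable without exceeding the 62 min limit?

By profit per min: pulled-pork sliders 9.44, shrimp tacos 9.26, gyoza plate 9.19 lead.
A density-first pass picks shrimp tacos + 2×pulled-pork sliders — 516 at 55 min.
Replace shrimp tacos with gyoza plate: the trade gains 63 net, giving 579 at 62 min.
That's the maximum — no swap from here does better than 579.

579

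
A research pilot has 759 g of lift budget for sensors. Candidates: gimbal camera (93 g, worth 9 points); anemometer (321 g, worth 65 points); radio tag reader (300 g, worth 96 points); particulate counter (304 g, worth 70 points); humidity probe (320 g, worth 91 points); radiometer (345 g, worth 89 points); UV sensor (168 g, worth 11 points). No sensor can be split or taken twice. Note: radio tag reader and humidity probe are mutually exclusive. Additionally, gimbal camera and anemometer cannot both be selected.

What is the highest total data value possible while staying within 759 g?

Gimbal camera + radio tag reader + radiometer uses 738 of the 759 g and totals 194.
The spare 21 g is too small for any remaining sensor, and no feasible exchange beats 194.

194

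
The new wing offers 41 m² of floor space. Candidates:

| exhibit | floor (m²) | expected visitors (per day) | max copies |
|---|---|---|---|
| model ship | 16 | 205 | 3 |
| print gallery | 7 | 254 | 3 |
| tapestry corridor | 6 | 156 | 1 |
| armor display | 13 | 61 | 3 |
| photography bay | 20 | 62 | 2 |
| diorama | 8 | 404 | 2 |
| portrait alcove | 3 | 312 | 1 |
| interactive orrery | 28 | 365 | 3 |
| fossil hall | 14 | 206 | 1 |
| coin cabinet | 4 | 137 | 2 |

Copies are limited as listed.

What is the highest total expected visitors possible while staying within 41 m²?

1902

The ratio heuristic lands on 3×print gallery + 2×diorama + portrait alcove (1882) but leaves 1 m² idle.
Replace print gallery with 2×coin cabinet: the trade gains 20 net, giving 1902 at 41 m².
Nothing else within 41 m² beats 1902.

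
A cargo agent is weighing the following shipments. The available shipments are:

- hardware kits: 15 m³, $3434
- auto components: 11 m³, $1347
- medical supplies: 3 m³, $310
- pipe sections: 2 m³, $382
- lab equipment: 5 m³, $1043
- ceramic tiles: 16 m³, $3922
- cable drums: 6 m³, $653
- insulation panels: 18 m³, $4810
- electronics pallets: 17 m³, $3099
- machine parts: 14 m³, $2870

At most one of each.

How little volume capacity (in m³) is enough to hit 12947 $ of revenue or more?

Look for the lowest-volume combination reaching 12947.
hardware kits + lab equipment + ceramic tiles + insulation panels: 13209 revenue at 54 m³.
Any bundle with less than 54 m³ falls short of 12947.

54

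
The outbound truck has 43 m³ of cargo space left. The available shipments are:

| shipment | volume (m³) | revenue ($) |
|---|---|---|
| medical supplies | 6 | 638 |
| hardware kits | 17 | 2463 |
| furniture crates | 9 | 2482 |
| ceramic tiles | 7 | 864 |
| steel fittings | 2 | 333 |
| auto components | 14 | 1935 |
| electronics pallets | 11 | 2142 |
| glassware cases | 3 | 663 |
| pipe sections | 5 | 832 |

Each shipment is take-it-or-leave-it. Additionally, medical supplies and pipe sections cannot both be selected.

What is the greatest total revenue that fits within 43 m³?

8083

Taking hardware kits + furniture crates + steel fittings + electronics pallets + glassware cases: 42 m³ used, 8083 in revenue.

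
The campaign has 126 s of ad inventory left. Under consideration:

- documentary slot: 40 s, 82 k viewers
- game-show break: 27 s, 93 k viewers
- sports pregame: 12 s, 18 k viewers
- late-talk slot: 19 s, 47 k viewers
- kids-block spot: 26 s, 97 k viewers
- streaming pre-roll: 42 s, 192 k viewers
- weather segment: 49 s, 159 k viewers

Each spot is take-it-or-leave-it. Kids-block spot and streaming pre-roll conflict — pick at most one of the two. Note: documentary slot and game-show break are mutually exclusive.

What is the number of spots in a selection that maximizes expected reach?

3

The maximum expected reach within 126 s is 444.
For example game-show break + streaming pre-roll + weather segment achieves it, using 118 s.
Every optimal selection uses 3 spots.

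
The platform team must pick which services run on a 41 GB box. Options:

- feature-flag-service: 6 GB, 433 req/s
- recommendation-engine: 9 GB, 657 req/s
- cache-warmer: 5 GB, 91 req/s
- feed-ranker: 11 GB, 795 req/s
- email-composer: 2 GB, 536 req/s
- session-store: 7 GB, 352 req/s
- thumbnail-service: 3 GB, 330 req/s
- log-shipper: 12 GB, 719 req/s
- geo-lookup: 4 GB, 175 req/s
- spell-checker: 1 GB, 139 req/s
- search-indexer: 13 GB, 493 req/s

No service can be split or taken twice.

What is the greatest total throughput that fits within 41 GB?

3279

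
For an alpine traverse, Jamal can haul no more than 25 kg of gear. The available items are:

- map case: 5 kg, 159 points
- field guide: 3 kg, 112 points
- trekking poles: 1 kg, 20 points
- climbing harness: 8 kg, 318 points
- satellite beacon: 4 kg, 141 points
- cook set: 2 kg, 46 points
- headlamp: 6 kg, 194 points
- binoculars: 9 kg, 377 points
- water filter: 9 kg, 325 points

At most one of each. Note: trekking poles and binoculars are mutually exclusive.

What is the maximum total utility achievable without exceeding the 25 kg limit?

966

Taking map case + field guide + climbing harness + binoculars: 25 kg used, 966 in utility.
Runner-up field guide + satellite beacon + binoculars + water filter tops out at 955.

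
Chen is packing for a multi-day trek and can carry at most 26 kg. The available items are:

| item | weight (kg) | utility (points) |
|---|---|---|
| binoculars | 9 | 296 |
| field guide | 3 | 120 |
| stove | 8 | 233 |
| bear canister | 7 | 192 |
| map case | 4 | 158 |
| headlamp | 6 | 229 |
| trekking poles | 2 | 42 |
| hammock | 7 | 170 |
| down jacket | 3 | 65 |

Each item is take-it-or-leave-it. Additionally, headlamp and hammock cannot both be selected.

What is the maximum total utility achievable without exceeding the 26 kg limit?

878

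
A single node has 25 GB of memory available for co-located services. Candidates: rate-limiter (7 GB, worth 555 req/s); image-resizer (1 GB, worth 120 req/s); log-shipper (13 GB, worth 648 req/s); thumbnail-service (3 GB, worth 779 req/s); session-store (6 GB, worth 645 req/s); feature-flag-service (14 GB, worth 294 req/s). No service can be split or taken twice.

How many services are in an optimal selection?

The maximum throughput within 25 GB is 2192.
For example image-resizer + log-shipper + thumbnail-service + session-store achieves it, using 23 GB.
All optima have 4 services.

4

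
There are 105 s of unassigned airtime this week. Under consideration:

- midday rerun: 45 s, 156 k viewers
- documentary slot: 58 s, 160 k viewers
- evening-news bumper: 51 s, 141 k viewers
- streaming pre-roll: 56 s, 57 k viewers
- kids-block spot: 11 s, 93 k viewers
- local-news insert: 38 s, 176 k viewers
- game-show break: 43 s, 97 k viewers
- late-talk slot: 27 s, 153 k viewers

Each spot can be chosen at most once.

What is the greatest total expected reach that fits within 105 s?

425

Taking the top-ratio spots first gives kids-block spot + local-news insert + late-talk slot for 422 (76 s).
Dropping late-talk slot frees 27 s; slotting in midday rerun (45 s) lifts the total to 425 at 94 s.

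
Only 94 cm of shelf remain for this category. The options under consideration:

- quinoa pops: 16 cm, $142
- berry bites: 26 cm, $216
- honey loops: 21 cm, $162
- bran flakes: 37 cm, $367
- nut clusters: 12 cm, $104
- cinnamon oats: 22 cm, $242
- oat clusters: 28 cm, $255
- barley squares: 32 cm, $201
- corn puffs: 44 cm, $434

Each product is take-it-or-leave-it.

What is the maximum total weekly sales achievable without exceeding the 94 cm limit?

931

Greedy by ratio would take bran flakes + cinnamon oats + oat clusters: 87 cm used, total 864.
Dropping bran flakes frees 37 cm; slotting in corn puffs (44 cm) lifts the total to 931 at 94 cm.
Nothing else within 94 cm beats 931.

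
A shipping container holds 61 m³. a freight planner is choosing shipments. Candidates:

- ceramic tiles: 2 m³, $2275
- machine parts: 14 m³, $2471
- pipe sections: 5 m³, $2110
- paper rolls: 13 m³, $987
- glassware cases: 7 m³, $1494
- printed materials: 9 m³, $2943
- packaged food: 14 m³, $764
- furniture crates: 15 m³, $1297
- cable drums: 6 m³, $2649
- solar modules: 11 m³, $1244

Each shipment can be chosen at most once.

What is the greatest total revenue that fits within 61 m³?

By revenue per m³: ceramic tiles 1137.50, cable drums 441.50, pipe sections 422.00 lead.
The ratio heuristic lands on ceramic tiles + machine parts + pipe sections + glassware cases + printed materials + cable drums + solar modules (15186) but leaves 7 m³ idle.
Dropping solar modules frees 11 m³; slotting in furniture crates (15 m³) lifts the total to 15239 at 58 m³.
No other feasible combination exceeds 15239.

15239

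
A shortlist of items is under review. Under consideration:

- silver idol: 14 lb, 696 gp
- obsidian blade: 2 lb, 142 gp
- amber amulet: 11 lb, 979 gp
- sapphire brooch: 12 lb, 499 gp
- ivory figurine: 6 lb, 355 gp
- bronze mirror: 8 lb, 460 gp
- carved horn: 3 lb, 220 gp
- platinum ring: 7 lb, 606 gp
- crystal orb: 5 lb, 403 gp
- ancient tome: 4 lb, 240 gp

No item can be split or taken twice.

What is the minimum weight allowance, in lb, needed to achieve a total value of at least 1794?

Minimise lb subject to total value ≥ 1794.
amber amulet + carved horn + platinum ring: 1805 value at 21 lb.
Below 21 lb the best achievable stays under 1794.

21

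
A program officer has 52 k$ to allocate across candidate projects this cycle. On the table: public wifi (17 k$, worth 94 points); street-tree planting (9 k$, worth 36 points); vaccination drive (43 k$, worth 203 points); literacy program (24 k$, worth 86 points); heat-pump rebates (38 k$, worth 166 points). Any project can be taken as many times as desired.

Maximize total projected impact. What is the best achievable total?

282

Taking 3×public wifi: 51 k$ used, 282 in projected impact.
Every other selection either busts 52 k$ or fails to beat 282.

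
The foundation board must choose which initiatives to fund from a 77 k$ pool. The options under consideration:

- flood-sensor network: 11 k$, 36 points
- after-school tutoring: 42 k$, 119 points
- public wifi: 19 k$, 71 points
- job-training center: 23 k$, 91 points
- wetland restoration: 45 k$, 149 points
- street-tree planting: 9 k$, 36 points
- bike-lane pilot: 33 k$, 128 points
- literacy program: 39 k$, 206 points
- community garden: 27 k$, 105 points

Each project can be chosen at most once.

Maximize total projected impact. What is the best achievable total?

347

A density-first pass picks job-training center + street-tree planting + literacy program — 333 at 71 k$.
Replace job-training center and street-tree planting with flood-sensor network + community garden: the trade gains 14 net, giving 347 at 77 k$.
Street-tree planting + literacy program + community garden (75 k$) also reaches 347 — a tie, but nothing goes higher.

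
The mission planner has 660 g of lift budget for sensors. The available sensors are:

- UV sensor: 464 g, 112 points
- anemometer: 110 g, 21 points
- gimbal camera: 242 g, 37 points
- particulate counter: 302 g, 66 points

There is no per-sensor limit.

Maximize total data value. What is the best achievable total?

133

UV sensor + anemometer uses 574 of the 660 g and totals 133.
The spare 86 g is too small for any remaining sensor, and no exchange beats 133.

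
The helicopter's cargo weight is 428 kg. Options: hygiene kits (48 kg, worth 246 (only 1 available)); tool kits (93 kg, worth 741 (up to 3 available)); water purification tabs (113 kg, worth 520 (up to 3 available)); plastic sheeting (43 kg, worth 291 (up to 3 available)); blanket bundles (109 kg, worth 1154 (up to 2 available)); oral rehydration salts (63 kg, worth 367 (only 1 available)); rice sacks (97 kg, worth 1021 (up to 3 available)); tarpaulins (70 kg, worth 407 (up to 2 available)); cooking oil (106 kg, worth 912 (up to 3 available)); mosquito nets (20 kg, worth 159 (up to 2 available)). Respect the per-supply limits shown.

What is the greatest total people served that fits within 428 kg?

4376

Greedy by ratio would take 2×blanket bundles + 2×rice sacks: 412 kg used, total 4350.
Replace blanket bundles with rice sacks + mosquito nets: the trade gains 26 net, giving 4376 at 420 kg.
Every other selection either busts 428 kg or exceeds an availability limit or fails to beat 4376.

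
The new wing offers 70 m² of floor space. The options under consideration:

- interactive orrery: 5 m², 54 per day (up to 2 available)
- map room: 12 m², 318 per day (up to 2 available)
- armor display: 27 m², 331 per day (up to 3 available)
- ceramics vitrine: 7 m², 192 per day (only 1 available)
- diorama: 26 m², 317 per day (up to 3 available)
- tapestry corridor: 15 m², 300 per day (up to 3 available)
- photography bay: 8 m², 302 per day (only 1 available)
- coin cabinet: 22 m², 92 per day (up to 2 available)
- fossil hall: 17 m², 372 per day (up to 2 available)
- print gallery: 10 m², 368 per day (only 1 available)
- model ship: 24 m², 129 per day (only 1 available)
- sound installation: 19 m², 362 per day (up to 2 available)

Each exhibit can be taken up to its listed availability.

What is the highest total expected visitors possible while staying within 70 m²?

1870

Best packing: 2×map room + ceramics vitrine + photography bay + fossil hall + print gallery — 66 m², 1870 total.
Nothing else within 70 m² beats 1870.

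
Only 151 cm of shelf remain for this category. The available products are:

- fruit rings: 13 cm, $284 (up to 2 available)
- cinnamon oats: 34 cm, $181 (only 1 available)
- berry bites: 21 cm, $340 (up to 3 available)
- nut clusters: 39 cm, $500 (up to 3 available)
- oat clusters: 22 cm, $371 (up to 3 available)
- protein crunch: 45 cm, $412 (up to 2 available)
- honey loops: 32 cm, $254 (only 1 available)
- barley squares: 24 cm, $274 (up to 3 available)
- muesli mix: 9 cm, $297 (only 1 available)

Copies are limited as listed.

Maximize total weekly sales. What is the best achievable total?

Greedy by ratio would take 2×fruit rings + 2×berry bites + 3×oat clusters + muesli mix: 143 cm used, total 2658.
The 13 cm tied up in fruit rings is better spent on berry bites — total rises to 2714 (151 cm).

2714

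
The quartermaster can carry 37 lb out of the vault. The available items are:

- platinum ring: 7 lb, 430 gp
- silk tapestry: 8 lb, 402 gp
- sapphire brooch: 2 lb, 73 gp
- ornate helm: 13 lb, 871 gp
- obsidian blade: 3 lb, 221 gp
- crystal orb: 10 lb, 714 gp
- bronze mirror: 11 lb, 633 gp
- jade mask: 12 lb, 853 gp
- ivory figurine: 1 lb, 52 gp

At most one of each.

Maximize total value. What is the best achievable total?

2511

Density check — obsidian blade 73.67, crystal orb 71.40, jade mask 71.08, ornate helm 67.00 are the best per lb.
Filling by ratio: platinum ring + sapphire brooch + obsidian blade + crystal orb + jade mask + ivory figurine for 2343, with 2 lb left unused.
The 11 lb tied up in platinum ring and obsidian blade and ivory figurine is better spent on ornate helm — total rises to 2511 (37 lb).
Next best is ornate helm + crystal orb + jade mask + ivory figurine at 2490 (36 lb) — short by 21.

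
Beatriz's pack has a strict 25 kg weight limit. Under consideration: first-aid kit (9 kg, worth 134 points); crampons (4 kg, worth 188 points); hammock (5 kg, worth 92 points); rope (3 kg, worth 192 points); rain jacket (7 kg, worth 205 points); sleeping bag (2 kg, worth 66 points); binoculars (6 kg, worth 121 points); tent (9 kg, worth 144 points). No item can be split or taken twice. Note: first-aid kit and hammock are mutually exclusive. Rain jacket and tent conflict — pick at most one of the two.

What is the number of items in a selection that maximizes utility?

5

Optimal total is 798.
For example crampons + hammock + rope + rain jacket + binoculars achieves it, using 25 kg.
All optima have 5 items.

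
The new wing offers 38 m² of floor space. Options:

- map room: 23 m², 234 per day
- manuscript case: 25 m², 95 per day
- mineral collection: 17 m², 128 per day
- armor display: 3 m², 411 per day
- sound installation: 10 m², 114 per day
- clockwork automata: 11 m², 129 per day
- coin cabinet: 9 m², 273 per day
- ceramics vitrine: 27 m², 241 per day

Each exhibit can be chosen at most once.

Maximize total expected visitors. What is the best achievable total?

Best packing: armor display + sound installation + clockwork automata + coin cabinet — 33 m², 927 total.

927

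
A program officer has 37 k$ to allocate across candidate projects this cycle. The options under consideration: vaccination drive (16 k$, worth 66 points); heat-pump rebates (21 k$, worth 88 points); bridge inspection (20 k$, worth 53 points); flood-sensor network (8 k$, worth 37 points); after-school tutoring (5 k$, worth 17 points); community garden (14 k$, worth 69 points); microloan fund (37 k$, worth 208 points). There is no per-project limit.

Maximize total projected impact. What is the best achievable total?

The ratio ordering already packs tightly: microloan fund, 37 k$, 208.
No other feasible combination exceeds 208.

208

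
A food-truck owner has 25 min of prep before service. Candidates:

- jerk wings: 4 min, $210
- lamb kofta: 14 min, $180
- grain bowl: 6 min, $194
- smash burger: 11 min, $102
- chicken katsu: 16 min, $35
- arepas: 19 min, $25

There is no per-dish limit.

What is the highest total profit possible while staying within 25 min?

By profit per min: jerk wings 52.50, grain bowl 32.33, lamb kofta 12.86, smash burger 9.27 lead.
Taking 6×jerk wings: 24 min used, 1260 in profit.
The spare 1 min is too small for any remaining dish, and no exchange beats 1260.

1260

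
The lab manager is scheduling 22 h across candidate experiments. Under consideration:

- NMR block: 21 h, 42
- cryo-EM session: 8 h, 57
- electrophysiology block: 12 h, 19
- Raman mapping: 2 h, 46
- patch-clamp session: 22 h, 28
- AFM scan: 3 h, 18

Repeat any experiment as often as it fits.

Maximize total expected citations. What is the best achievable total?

Best packing: 11×Raman mapping — 22 h, 506 total.
No other feasible combination exceeds 506.

506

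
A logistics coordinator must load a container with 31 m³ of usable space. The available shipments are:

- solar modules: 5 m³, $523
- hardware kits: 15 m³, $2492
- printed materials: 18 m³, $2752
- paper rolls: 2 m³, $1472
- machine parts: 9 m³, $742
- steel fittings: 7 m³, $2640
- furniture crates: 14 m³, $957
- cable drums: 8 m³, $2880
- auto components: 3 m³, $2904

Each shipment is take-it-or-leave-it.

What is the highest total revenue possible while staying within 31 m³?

Taking the top-ratio shipments first gives solar modules + paper rolls + steel fittings + cable drums + auto components for 10419 (25 m³).
Dropping solar modules frees 5 m³; slotting in machine parts (9 m³) lifts the total to 10638 at 29 m³.
An exhaustive check of the 512 subsets confirms 10638.

10638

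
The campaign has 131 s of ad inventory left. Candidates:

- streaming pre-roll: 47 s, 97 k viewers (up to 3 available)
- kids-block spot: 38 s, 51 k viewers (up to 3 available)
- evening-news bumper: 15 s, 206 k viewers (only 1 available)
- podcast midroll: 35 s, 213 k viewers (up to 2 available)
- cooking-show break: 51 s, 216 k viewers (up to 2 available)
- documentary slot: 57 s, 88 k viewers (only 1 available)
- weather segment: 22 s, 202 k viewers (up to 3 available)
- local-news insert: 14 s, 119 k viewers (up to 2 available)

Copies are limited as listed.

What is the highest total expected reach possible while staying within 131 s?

1144

Taking the top-ratio spots first gives evening-news bumper + 3×weather segment + 2×local-news insert for 1050 (109 s).
Dropping local-news insert frees 14 s; slotting in podcast midroll (35 s) lifts the total to 1144 at 130 s.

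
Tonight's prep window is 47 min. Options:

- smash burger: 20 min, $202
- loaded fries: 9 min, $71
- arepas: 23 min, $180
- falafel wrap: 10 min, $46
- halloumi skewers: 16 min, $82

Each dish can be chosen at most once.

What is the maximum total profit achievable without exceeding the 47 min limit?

Ranking by ratio (profit/min): smash burger 10.10, loaded fries 7.89, arepas 7.83.
The ratio heuristic lands on smash burger + loaded fries + halloumi skewers (355) but leaves 2 min idle.
Replace loaded fries and halloumi skewers with arepas: the trade gains 27 net, giving 382 at 43 min.
No other feasible combination exceeds 382.

382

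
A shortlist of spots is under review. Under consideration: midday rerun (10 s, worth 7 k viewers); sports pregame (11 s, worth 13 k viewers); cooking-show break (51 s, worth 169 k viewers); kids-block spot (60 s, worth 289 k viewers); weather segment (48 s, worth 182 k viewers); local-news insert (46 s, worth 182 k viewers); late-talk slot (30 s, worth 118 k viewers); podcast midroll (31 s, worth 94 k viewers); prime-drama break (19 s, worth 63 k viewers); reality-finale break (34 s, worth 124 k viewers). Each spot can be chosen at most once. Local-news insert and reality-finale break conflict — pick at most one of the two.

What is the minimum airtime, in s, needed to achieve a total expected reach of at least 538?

134

Look for the lowest-airtime combination reaching 538.
Taking midday rerun + kids-block spot + late-talk slot + reality-finale break gives 538 (≥ 538) for 134 s.
No combination under 134 s hits 538.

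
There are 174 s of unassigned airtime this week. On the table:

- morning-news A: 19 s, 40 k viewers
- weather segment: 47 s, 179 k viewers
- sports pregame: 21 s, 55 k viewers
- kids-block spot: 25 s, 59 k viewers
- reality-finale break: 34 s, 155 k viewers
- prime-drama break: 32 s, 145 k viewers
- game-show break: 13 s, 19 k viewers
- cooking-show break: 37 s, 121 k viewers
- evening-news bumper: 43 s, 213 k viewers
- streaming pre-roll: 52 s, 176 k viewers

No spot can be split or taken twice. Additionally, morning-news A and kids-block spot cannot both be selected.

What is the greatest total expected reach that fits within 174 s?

The ratio heuristic lands on weather segment + reality-finale break + prime-drama break + game-show break + evening-news bumper (711) but leaves 5 s idle.
Dropping reality-finale break and game-show break frees 47 s; slotting in streaming pre-roll (52 s) lifts the total to 713 at 174 s.
Next best is weather segment + reality-finale break + prime-drama break + game-show break + evening-news bumper at 711 (169 s) — short by 2.

713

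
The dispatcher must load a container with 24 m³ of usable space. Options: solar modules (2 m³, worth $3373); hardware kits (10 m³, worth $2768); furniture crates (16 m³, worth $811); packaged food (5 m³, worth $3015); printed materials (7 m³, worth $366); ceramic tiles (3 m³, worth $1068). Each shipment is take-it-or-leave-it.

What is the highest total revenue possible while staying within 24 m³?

Solar modules + hardware kits + packaged food + ceramic tiles uses 20 of the 24 m³ and totals 10224.

10224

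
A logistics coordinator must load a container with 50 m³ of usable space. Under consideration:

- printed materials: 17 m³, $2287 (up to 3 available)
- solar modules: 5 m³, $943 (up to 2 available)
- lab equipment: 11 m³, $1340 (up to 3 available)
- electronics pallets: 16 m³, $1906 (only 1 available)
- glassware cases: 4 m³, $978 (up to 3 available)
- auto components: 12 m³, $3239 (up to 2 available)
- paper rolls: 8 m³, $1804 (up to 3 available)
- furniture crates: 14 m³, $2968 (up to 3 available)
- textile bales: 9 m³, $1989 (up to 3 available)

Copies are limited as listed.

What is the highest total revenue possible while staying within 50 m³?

12412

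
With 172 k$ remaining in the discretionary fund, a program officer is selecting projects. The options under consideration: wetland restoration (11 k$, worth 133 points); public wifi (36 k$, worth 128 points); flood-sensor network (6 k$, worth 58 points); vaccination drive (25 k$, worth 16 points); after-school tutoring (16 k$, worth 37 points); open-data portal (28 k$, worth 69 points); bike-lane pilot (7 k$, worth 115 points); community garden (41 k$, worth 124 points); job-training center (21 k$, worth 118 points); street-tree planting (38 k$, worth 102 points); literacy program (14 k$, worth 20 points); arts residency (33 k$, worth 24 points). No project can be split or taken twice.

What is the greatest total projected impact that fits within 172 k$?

By projected impact per k$: bike-lane pilot 16.43, wetland restoration 12.09, flood-sensor network 9.67, job-training center 5.62 lead.
Greedy by ratio would take wetland restoration + public wifi + flood-sensor network + bike-lane pilot + community garden + job-training center + street-tree planting: 160 k$ used, total 778.
The 38 k$ tied up in street-tree planting is better spent on after-school tutoring + open-data portal — total rises to 782 (166 k$).
Every other selection either busts 172 k$ or fails to beat 782.

782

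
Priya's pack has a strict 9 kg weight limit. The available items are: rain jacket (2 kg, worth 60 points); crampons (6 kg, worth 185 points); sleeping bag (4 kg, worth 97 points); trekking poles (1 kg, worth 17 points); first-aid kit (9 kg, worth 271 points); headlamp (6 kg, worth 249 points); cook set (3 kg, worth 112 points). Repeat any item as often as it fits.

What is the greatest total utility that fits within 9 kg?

361

By utility per kg: headlamp 41.50, cook set 37.33, crampons 30.83 lead.
Headlamp + cook set uses 9 of the 9 kg and totals 361.
Nothing else within 9 kg beats 361.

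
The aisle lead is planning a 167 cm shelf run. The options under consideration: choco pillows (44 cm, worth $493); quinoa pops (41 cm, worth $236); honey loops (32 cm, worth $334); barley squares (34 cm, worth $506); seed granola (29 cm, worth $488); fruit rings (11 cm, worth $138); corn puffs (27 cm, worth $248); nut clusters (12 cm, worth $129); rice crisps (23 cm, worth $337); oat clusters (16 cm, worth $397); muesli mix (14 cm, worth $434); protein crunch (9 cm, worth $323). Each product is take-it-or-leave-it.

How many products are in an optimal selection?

8

Best achievable weekly sales is 2871.
For example barley squares + seed granola + fruit rings + corn puffs + rice crisps + oat clusters + muesli mix + protein crunch achieves it, using 163 cm.
Every optimal selection uses 8 products.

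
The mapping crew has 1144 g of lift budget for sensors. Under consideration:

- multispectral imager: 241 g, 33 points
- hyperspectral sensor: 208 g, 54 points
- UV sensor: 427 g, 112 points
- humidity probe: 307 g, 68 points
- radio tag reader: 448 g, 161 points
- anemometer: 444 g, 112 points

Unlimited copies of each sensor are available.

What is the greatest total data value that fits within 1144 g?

376

The ratio ordering already packs tightly: hyperspectral sensor + 2×radio tag reader, 1104 g, 376.
No other feasible combination exceeds 376.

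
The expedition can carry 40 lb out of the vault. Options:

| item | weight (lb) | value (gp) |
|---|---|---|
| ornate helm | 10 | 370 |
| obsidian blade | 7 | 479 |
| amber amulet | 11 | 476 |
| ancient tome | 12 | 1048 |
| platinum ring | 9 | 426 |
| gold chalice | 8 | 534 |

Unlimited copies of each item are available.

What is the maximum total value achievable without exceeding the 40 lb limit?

Density check — ancient tome 87.33, obsidian blade 68.43, gold chalice 66.75 are the best per lb.
Filling by ratio: 3×ancient tome for 3144, with 4 lb left unused.
Replace ancient tome with 2×gold chalice: the trade gains 20 net, giving 3164 at 40 lb.
Every other selection either busts 40 lb or fails to beat 3164.

3164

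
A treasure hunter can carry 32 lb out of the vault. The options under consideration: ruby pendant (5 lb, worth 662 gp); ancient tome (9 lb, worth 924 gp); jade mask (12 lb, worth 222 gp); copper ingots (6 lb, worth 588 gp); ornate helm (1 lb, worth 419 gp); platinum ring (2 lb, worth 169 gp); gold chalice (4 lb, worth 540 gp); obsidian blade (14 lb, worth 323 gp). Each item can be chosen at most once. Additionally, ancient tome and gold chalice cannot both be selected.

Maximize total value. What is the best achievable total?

2762

By value per lb: ornate helm 419.00, gold chalice 135.00, ruby pendant 132.40, ancient tome 102.67 lead.
Taking ruby pendant + ancient tome + copper ingots + ornate helm + platinum ring: 23 lb used, 2762 in value.
Next best is ruby pendant + copper ingots + ornate helm + platinum ring + gold chalice + obsidian blade at 2701 (32 lb) — short by 61.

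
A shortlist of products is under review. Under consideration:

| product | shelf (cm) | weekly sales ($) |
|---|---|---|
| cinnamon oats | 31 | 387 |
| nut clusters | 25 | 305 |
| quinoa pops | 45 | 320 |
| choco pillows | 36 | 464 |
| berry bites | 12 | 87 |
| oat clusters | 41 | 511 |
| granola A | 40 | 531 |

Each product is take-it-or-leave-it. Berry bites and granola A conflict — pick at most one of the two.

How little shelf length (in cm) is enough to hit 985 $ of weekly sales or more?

Minimise cm subject to total weekly sales ≥ 985.
Taking choco pillows + granola A gives 995 (≥ 985) for 76 cm.
No combination under 76 cm hits 985.

76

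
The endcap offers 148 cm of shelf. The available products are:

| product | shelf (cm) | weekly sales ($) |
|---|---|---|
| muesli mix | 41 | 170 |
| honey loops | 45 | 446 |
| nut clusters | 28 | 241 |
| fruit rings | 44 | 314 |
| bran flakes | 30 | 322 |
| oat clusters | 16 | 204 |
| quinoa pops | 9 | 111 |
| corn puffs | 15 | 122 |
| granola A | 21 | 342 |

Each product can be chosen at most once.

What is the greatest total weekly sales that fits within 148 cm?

1584

A density-first pass picks honey loops + bran flakes + oat clusters + quinoa pops + corn puffs + granola A — 1547 at 136 cm.
Dropping oat clusters frees 16 cm; slotting in nut clusters (28 cm) lifts the total to 1584 at 148 cm.
An exhaustive check of the 512 subsets confirms 1584.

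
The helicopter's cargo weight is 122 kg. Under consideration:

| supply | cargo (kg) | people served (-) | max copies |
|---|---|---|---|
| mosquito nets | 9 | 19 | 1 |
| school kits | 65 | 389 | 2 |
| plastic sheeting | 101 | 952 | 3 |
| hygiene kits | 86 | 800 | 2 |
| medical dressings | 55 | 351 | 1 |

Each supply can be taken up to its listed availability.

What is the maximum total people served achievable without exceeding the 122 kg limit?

Ranking by ratio (people served/kg): plastic sheeting 9.43, hygiene kits 9.30, medical dressings 6.38.
The ratio ordering already packs tightly: mosquito nets + plastic sheeting, 110 kg, 971.

971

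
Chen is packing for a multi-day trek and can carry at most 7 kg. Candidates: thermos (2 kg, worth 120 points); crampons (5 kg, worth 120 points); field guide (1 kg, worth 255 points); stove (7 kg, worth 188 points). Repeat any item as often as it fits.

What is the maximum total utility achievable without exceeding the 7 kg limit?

Best packing: 7×field guide — 7 kg, 1785 total.
No other feasible combination exceeds 1785.

1785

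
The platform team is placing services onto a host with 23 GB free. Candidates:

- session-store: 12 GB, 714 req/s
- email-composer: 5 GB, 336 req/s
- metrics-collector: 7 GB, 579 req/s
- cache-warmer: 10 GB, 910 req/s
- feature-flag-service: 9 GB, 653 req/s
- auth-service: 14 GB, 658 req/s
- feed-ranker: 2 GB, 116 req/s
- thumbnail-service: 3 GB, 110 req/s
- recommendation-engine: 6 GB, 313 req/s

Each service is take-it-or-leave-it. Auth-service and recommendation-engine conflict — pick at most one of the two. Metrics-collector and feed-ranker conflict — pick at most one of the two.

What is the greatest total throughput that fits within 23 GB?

Best packing: email-composer + metrics-collector + cache-warmer — 22 GB, 1825 total.

1825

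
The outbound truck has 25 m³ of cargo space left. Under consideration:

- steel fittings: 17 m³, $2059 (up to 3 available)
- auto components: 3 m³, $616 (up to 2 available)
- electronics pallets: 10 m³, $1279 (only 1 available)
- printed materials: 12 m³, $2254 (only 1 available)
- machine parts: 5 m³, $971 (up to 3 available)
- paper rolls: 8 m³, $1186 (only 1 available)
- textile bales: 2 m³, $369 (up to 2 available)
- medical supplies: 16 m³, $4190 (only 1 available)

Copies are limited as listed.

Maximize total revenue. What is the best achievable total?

5899

Taking the top-ratio shipments first gives 2×auto components + textile bales + medical supplies for 5791 (24 m³).
Dropping 2×auto components frees 6 m³; slotting in machine parts + textile bales (7 m³) lifts the total to 5899 at 25 m³.
Nothing else within 25 m³ beats 5899.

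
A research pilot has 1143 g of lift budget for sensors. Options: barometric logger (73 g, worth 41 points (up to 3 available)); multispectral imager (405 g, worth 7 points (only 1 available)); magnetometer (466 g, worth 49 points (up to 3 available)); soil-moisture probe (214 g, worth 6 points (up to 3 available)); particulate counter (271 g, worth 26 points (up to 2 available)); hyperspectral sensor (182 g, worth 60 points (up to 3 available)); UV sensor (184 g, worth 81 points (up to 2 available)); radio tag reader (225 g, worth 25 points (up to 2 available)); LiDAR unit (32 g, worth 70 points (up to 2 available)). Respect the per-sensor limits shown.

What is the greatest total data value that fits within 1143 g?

564

By data value per g: LiDAR unit 2.19, barometric logger 0.56, UV sensor 0.44 lead.
The ratio heuristic lands on 3×barometric logger + 2×hyperspectral sensor + 2×UV sensor + 2×LiDAR unit (545) but leaves 128 g idle.
Dropping barometric logger frees 73 g; slotting in hyperspectral sensor (182 g) lifts the total to 564 at 1124 g.
Nothing else within 1143 g beats 564.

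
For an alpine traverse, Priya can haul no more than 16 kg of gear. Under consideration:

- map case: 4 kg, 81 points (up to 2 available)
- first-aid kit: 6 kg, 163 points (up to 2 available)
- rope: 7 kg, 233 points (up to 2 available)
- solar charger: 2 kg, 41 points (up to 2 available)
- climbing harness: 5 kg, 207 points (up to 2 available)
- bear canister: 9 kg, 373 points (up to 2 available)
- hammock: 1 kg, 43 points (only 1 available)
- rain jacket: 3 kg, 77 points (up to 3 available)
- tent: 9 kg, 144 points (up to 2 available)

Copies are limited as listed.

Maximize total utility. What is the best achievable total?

623

Density check — hammock 43.00, bear canister 41.44, climbing harness 41.40, rope 33.29 are the best per kg.
Climbing harness + bear canister + hammock uses 15 of the 16 kg and totals 623.
No other feasible combination exceeds 623.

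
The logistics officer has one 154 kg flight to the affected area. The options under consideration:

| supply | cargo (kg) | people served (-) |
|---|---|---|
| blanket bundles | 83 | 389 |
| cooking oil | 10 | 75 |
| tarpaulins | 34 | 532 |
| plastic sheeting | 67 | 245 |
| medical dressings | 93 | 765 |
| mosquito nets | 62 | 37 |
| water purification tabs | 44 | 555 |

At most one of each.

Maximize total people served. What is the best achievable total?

1395

The ratio heuristic lands on cooking oil + tarpaulins + mosquito nets + water purification tabs (1199) but leaves 4 kg idle.
Dropping tarpaulins and mosquito nets frees 96 kg; slotting in medical dressings (93 kg) lifts the total to 1395 at 147 kg.
Nothing else within 154 kg beats 1395.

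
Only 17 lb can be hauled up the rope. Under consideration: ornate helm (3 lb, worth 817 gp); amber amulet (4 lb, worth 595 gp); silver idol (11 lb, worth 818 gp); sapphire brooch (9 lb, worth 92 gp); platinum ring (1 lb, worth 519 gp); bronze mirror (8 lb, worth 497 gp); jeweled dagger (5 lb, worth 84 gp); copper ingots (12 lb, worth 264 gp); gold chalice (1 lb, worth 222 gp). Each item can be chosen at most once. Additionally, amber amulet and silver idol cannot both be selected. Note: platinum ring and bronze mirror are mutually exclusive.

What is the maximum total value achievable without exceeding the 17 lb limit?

2376

By value per lb: platinum ring 519.00, ornate helm 272.33, gold chalice 222.00, amber amulet 148.75 lead.
Ornate helm + silver idol + platinum ring + gold chalice uses 16 of the 17 lb and totals 2376.
No other feasible combination exceeds 2376.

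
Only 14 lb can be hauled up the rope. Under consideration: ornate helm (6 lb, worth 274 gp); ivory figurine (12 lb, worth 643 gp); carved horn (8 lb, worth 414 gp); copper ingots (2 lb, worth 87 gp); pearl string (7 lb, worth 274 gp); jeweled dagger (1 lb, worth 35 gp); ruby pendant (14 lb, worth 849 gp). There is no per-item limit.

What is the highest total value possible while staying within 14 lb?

Ruby pendant uses 14 of the 14 lb and totals 849.
Nothing else within 14 lb beats 849.

849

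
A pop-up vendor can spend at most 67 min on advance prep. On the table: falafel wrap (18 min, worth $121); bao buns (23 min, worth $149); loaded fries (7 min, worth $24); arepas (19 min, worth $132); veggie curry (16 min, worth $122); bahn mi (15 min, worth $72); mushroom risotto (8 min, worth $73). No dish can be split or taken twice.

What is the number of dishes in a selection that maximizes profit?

4

Optimal total is 476.
bao buns + arepas + veggie curry + mushroom risotto hits 476 at 66 min.
Any selection reaching 476 contains exactly 4 dishes.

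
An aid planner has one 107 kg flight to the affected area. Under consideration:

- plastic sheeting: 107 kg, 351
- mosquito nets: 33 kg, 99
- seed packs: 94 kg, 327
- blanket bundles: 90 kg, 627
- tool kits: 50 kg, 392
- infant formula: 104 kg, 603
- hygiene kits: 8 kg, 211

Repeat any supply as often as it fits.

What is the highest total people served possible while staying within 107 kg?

2743

Taking 13×hygiene kits: 104 kg used, 2743 in people served.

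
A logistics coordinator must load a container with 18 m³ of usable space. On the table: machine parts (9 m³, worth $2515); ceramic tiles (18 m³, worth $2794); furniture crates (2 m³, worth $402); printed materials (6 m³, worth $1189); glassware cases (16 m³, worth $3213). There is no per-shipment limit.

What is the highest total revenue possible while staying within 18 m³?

Taking 2×machine parts: 18 m³ used, 5030 in revenue.
No other feasible combination exceeds 5030.

5030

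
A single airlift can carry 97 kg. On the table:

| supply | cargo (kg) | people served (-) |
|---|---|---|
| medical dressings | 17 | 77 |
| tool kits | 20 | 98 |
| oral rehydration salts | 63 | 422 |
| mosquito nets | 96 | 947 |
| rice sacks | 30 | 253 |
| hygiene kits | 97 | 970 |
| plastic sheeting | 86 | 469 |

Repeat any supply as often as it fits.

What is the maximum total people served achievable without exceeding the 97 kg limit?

970

Ranking by ratio (people served/kg): hygiene kits 10.00, mosquito nets 9.86, rice sacks 8.43, oral rehydration salts 6.70.
Taking hygiene kits: 97 kg used, 970 in people served.
Every other selection either busts 97 kg or fails to beat 970.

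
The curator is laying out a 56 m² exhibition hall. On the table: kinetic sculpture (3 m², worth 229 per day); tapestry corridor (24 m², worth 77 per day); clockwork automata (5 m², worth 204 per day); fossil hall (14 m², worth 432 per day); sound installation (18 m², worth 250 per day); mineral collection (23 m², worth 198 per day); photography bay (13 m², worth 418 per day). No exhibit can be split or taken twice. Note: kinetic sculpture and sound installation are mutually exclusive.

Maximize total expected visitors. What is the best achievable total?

Density check — kinetic sculpture 76.33, clockwork automata 40.80, photography bay 32.15 are the best per m².
Taking clockwork automata + fossil hall + sound installation + photography bay: 50 m² used, 1304 in expected visitors.

1304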